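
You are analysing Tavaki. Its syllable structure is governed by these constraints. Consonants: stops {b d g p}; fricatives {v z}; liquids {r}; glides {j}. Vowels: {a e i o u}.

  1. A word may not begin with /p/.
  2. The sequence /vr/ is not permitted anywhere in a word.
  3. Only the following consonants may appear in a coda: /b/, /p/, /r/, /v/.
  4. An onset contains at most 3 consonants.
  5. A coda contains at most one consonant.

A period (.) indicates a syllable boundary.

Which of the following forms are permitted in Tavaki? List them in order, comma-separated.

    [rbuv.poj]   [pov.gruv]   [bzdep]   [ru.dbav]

[bzdep], [ru.dbav]

[rbuv.poj] — violates constraint 3: syllable 2 coda contains /j/, which is not a licensed coda consonant → not permitted
[pov.gruv] — violates constraint 1: word begins with /p/ → not permitted
[bzdep] — σ1 onset /bzd/ (3C), coda /p/ ok → permitted
[ru.dbav] — σ1 onset /r/, coda /∅/ ok; σ2 onset /db/ (2C), coda /v/ ok → permitted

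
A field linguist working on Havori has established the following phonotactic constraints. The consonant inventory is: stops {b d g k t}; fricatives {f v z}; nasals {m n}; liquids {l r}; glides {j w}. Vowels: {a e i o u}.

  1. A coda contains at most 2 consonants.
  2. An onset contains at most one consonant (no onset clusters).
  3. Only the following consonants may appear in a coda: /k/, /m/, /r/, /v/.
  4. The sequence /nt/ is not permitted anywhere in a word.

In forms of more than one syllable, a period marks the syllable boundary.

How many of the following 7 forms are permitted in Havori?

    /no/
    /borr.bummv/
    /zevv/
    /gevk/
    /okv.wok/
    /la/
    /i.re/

/no/ — σ1 onset /n/, coda /∅/ ok → permitted
/borr.bummv/ — violates constraint 1: syllable 2 coda /mmv/ has 3 consonants (> 2) → not permitted
/zevv/ — σ1 onset /z/, coda /vv/ (2C) ok → permitted
/gevk/ — σ1 onset /g/, coda /vk/ (2C) ok → permitted
/okv.wok/ — σ1 onset /∅/, coda /kv/ (2C) ok; σ2 onset /w/, coda /k/ ok → permitted
/la/ — σ1 onset /l/, coda /∅/ ok → permitted
/i.re/ — σ1 onset /∅/, coda /∅/ ok; σ2 onset /r/, coda /∅/ ok → permitted
Permitted: /no/, /zevv/, /gevk/, /okv.wok/, /la/, /i.re/ → 6.

6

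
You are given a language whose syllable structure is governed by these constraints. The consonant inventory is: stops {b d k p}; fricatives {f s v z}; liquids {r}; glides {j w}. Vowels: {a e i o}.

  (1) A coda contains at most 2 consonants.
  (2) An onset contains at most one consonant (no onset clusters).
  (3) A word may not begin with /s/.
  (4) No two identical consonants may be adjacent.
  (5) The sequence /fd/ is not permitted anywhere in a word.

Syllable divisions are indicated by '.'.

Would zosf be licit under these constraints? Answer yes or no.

zosf — σ1 onset /z/, coda /sf/ (2C) ok → licit

yes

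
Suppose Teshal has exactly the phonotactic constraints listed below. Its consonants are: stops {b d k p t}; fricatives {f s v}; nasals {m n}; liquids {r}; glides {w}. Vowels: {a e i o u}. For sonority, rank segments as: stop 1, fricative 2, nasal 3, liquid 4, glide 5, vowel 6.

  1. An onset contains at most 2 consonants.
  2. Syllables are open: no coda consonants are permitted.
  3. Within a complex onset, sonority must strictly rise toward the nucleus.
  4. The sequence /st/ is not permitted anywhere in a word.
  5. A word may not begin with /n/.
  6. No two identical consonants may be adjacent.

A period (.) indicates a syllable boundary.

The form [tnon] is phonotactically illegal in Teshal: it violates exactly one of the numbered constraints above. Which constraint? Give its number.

[tnon]: syllable 1 coda /n/ has 1 consonant (> 0).
This is a violation of constraint 2: "Syllables are open: no coda consonants are permitted."
The remaining constraints (1, 3, 4, 5, 6) are satisfied.

2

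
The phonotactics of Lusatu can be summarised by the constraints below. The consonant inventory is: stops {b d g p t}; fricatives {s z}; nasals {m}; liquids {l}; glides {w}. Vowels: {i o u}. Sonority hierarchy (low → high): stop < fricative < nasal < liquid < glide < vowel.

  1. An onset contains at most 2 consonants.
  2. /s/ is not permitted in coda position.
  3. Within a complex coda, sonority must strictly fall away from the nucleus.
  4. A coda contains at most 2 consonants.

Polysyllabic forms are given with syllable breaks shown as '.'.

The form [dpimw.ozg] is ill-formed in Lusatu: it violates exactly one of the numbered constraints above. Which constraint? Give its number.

3

[dpimw.ozg]: syllable 1 coda /mw/: /m/ (nasal, 3) → /w/ (glide, 5) does not fall.
This is a violation of constraint 3: "Within a complex coda, sonority must strictly fall away from the nucleus."
The remaining constraints (1, 2, 4) are satisfied.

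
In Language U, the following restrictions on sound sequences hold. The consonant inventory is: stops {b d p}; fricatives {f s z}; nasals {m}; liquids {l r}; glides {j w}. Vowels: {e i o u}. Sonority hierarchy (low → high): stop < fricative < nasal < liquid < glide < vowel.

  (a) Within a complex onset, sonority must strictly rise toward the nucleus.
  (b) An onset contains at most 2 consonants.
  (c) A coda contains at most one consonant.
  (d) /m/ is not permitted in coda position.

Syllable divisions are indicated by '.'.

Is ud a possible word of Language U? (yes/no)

yes

ud — σ1 onset /∅/, coda /d/ ok → licit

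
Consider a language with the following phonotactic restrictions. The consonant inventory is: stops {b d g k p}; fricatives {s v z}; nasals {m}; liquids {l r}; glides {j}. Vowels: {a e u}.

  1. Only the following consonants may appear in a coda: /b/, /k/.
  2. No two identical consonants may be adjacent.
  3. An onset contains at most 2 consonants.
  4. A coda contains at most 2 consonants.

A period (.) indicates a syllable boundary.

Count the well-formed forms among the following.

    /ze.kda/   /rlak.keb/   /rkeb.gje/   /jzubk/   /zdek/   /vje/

5

/ze.kda/ — σ1 onset /z/, coda /∅/ ok; σ2 onset /kd/ (2C), coda /∅/ ok → well-formed
/rlak.keb/ — violates constraint 2: adjacent identical consonants /kk/ → ill-formed
/rkeb.gje/ — σ1 onset /rk/ (2C), coda /b/ ok; σ2 onset /gj/ (2C), coda /∅/ ok → well-formed
/jzubk/ — σ1 onset /jz/ (2C), coda /bk/ (2C) ok → well-formed
/zdek/ — σ1 onset /zd/ (2C), coda /k/ ok → well-formed
/vje/ — σ1 onset /vj/ (2C), coda /∅/ ok → well-formed
Well-formed: /ze.kda/, /rkeb.gje/, /jzubk/, /zdek/, /vje/ → 5.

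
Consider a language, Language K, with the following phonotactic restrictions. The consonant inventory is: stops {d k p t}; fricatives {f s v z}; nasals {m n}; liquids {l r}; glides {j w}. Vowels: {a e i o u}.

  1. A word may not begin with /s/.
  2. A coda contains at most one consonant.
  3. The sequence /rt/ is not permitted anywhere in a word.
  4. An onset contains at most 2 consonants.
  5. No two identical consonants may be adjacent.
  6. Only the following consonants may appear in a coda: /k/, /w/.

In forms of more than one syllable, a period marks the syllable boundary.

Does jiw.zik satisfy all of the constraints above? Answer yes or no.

yes

jiw.zik — σ1 onset /j/, coda /w/ ok; σ2 onset /z/, coda /k/ ok → licit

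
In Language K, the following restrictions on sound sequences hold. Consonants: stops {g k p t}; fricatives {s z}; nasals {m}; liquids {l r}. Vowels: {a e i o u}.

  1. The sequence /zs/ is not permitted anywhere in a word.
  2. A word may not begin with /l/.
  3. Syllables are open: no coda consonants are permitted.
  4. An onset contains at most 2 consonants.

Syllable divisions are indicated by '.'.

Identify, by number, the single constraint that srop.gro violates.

srop.gro: syllable 1 coda /p/ has 1 consonant (> 0).
This is a violation of constraint 3: "Syllables are open: no coda consonants are permitted."
The remaining constraints (1, 2, 4) are satisfied.

3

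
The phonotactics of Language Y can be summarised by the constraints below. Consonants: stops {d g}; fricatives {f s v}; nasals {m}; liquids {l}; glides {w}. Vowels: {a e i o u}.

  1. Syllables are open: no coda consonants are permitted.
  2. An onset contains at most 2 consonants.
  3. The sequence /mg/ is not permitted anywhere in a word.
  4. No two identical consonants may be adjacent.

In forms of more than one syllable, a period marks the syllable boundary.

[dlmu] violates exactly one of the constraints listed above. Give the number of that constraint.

2

[dlmu]: syllable 1 onset /dlm/ has 3 consonants (> 2).
This is a violation of constraint 2: "An onset contains at most 2 consonants."
The remaining constraints (1, 3, 4) are satisfied.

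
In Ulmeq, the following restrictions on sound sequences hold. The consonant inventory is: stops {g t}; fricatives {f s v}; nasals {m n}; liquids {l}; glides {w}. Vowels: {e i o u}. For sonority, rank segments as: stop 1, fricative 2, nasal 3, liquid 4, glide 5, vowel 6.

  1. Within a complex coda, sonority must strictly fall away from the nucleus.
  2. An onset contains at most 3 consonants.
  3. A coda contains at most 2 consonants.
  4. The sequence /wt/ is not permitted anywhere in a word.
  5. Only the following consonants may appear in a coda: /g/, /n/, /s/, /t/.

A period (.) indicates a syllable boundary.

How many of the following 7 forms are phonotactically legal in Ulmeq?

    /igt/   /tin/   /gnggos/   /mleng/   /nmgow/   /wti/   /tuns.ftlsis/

/igt/ — violates constraint 1: syllable 1 coda /gt/: /g/ (stop, 1) → /t/ (stop, 1) does not fall → phonotactically illegal
/tin/ — σ1 onset /t/, coda /n/ ok → phonotactically legal
/gnggos/ — violates constraint 2: syllable 1 onset /gngg/ has 4 consonants (> 3) → phonotactically illegal
/mleng/ — σ1 onset /ml/ (2C), coda /ng/ (3→1 falls) ok → phonotactically legal
/nmgow/ — violates constraint 5: syllable 1 coda contains /w/, which is not a licensed coda consonant → phonotactically illegal
/wti/ — violates constraint 4: contains banned sequence /wt/ → phonotactically illegal
/tuns.ftlsis/ — violates constraint 2: syllable 2 onset /ftls/ has 4 consonants (> 3) → phonotactically illegal
Phonotactically legal: /tin/, /mleng/ → 2.

2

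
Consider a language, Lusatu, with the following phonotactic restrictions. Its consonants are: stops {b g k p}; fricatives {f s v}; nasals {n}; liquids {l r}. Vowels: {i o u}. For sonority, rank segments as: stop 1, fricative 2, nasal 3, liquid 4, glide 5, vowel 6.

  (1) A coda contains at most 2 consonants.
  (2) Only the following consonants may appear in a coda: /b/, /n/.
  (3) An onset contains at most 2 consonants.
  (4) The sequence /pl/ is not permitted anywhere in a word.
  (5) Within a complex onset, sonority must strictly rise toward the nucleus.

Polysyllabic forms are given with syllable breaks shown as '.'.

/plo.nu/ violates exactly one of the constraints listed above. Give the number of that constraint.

/plo.nu/: contains banned sequence /pl/.
This is a violation of constraint 4: "The sequence /pl/ is not permitted anywhere in a word."
The remaining constraints (1, 2, 3, 5) are satisfied.

4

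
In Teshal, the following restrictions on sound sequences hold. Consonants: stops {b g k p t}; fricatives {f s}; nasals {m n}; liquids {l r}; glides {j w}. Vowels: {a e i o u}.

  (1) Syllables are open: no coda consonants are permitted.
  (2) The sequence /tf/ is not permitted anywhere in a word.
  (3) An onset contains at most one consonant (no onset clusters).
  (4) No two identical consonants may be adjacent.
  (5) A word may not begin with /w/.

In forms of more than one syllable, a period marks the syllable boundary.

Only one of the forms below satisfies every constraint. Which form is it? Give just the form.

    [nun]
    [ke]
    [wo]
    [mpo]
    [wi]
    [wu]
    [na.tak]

[ke]

[nun] — violates constraint 1: syllable 1 coda /n/ has 1 consonant (> 0) → phonotactically illegal
[ke] — σ1 onset /k/, coda /∅/ ok → phonotactically legal
[wo] — violates constraint 5: word begins with /w/ → phonotactically illegal
[mpo] — violates constraint 3: syllable 1 onset /mp/ has 2 consonants (> 1) → phonotactically illegal
[wi] — violates constraint 5: word begins with /w/ → phonotactically illegal
[wu] — violates constraint 5: word begins with /w/ → phonotactically illegal
[na.tak] — violates constraint 1: syllable 2 coda /k/ has 1 consonant (> 0) → phonotactically illegal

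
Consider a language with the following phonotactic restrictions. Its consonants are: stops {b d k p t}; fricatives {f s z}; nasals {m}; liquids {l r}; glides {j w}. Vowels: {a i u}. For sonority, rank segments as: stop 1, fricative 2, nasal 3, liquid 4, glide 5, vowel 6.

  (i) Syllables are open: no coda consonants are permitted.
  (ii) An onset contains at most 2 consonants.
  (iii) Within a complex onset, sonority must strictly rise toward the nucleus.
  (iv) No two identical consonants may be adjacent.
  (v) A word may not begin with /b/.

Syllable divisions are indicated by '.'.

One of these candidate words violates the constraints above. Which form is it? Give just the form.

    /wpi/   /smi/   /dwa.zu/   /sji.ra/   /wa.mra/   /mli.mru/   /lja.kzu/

/wpi/

/wpi/ — violates constraint (iii): syllable 1 onset /wp/: /w/ (glide, 5) → /p/ (stop, 1) does not rise → phonotactically illegal
/smi/ — σ1 onset /sm/ (2→3 rises), coda /∅/ ok → phonotactically legal
/dwa.zu/ — σ1 onset /dw/ (1→5 rises), coda /∅/ ok; σ2 onset /z/, coda /∅/ ok → phonotactically legal
/sji.ra/ — σ1 onset /sj/ (2→5 rises), coda /∅/ ok; σ2 onset /r/, coda /∅/ ok → phonotactically legal
/wa.mra/ — σ1 onset /w/, coda /∅/ ok; σ2 onset /mr/ (3→4 rises), coda /∅/ ok → phonotactically legal
/mli.mru/ — σ1 onset /ml/ (3→4 rises), coda /∅/ ok; σ2 onset /mr/ (3→4 rises), coda /∅/ ok → phonotactically legal
/lja.kzu/ — σ1 onset /lj/ (4→5 rises), coda /∅/ ok; σ2 onset /kz/ (1→2 rises), coda /∅/ ok → phonotactically legal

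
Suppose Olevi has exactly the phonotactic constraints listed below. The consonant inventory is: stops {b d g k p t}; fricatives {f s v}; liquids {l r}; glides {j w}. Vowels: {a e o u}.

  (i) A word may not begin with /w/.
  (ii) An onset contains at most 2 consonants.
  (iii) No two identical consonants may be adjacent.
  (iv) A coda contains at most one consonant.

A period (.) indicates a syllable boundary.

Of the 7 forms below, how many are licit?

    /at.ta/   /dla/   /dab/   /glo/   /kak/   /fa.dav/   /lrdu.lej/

/at.ta/ — violates constraint (iii): adjacent identical consonants /tt/ → illicit
/dla/ — σ1 onset /dl/ (2C), coda /∅/ ok → licit
/dab/ — σ1 onset /d/, coda /b/ ok → licit
/glo/ — σ1 onset /gl/ (2C), coda /∅/ ok → licit
/kak/ — σ1 onset /k/, coda /k/ ok → licit
/fa.dav/ — σ1 onset /f/, coda /∅/ ok; σ2 onset /d/, coda /v/ ok → licit
/lrdu.lej/ — violates constraint (ii): syllable 1 onset /lrd/ has 3 consonants (> 2) → illicit
Licit: /dla/, /dab/, /glo/, /kak/, /fa.dav/ → 5.

5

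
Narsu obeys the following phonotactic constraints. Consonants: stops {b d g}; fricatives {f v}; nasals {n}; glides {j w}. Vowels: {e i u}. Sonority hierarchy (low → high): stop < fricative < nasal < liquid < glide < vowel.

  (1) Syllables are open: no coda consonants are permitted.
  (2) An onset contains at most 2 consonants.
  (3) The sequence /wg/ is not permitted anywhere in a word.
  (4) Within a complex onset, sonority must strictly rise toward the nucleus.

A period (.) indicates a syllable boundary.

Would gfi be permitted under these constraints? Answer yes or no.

gfi — σ1 onset /gf/ (1→2 rises), coda /∅/ ok → permitted

yes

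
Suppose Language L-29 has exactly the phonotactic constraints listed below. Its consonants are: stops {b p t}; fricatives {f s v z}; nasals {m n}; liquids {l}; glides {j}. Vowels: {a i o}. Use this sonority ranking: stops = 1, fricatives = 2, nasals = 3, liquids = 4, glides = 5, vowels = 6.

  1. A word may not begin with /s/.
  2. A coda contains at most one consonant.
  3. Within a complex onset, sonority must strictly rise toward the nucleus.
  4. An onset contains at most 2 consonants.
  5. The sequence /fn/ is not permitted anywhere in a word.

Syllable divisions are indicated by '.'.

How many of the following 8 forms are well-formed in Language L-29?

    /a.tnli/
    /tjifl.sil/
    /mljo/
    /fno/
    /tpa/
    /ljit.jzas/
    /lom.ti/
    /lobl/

1

/a.tnli/ — violates constraint 4: syllable 2 onset /tnl/ has 3 consonants (> 2) → ill-formed
/tjifl.sil/ — violates constraint 2: syllable 1 coda /fl/ has 2 consonants (> 1) → ill-formed
/mljo/ — violates constraint 4: syllable 1 onset /mlj/ has 3 consonants (> 2) → ill-formed
/fno/ — violates constraint 5: contains banned sequence /fn/ → ill-formed
/tpa/ — violates constraint 3: syllable 1 onset /tp/: /t/ (stop, 1) → /p/ (stop, 1) does not rise → ill-formed
/ljit.jzas/ — violates constraint 3: syllable 2 onset /jz/: /j/ (glide, 5) → /z/ (fricative, 2) does not rise → ill-formed
/lom.ti/ — σ1 onset /l/, coda /m/ ok; σ2 onset /t/, coda /∅/ ok → well-formed
/lobl/ — violates constraint 2: syllable 1 coda /bl/ has 2 consonants (> 1) → ill-formed
Well-formed: /lom.ti/ → 1.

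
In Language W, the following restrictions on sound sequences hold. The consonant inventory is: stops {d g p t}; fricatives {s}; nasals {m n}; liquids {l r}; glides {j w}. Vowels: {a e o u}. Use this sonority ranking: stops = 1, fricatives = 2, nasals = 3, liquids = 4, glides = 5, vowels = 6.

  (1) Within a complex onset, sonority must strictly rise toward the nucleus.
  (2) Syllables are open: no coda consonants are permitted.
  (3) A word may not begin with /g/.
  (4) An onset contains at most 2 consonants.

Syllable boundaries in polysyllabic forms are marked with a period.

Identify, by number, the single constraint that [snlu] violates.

[snlu]: syllable 1 onset /snl/ has 3 consonants (> 2).
This is a violation of constraint 4: "An onset contains at most 2 consonants."
The remaining constraints (1, 2, 3) are satisfied.

4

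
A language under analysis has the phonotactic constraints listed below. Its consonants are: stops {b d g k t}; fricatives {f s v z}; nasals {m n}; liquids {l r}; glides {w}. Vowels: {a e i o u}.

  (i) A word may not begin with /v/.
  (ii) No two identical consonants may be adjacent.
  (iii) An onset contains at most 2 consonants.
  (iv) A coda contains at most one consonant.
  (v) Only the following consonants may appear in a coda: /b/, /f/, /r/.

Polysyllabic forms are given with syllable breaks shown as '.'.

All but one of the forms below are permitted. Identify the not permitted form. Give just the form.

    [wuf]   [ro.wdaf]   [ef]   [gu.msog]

[wuf] — σ1 onset /w/, coda /f/ ok → permitted
[ro.wdaf] — σ1 onset /r/, coda /∅/ ok; σ2 onset /wd/ (2C), coda /f/ ok → permitted
[ef] — σ1 onset /∅/, coda /f/ ok → permitted
[gu.msog] — violates constraint (v): syllable 2 coda contains /g/, which is not a licensed coda consonant → not permitted

[gu.msog]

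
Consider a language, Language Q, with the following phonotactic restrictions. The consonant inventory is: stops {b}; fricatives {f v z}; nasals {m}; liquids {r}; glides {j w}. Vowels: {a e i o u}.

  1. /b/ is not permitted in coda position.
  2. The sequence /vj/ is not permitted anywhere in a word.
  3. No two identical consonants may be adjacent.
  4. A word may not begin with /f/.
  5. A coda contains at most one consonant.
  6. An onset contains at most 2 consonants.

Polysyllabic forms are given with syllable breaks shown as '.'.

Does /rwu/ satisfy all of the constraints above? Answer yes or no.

yes

/rwu/ — σ1 onset /rw/ (2C), coda /∅/ ok → well-formed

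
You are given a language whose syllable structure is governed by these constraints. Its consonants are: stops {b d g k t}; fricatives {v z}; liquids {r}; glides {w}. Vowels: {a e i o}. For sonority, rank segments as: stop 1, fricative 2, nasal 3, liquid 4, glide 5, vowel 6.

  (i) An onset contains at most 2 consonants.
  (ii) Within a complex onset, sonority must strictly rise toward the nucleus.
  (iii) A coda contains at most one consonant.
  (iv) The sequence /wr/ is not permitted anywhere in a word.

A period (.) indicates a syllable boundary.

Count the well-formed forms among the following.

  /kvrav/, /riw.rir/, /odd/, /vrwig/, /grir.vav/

1

/kvrav/ — violates constraint (i): syllable 1 onset /kvr/ has 3 consonants (> 2) → ill-formed
/riw.rir/ — violates constraint (iv): contains banned sequence /wr/ → ill-formed
/odd/ — violates constraint (iii): syllable 1 coda /dd/ has 2 consonants (> 1) → ill-formed
/vrwig/ — violates constraint (i): syllable 1 onset /vrw/ has 3 consonants (> 2) → ill-formed
/grir.vav/ — σ1 onset /gr/ (1→4 rises), coda /r/ ok; σ2 onset /v/, coda /v/ ok → well-formed
Well-formed: /grir.vav/ → 1.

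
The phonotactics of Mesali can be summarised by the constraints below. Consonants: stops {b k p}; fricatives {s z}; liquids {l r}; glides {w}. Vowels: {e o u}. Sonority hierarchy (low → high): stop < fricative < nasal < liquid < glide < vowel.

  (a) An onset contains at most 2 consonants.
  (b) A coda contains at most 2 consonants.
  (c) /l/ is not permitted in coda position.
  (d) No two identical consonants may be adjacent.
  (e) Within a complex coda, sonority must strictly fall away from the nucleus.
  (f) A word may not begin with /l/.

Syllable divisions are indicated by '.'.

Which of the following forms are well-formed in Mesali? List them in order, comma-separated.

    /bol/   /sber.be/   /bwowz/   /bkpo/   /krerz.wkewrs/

/sber.be/, /bwowz/

/bol/ — violates constraint (c): syllable 1 coda contains /l/ → ill-formed
/sber.be/ — σ1 onset /sb/ (2C), coda /r/ ok; σ2 onset /b/, coda /∅/ ok → well-formed
/bwowz/ — σ1 onset /bw/ (2C), coda /wz/ (5→2 falls) ok → well-formed
/bkpo/ — violates constraint (a): syllable 1 onset /bkp/ has 3 consonants (> 2) → ill-formed
/krerz.wkewrs/ — violates constraint (b): syllable 2 coda /wrs/ has 3 consonants (> 2) → ill-formed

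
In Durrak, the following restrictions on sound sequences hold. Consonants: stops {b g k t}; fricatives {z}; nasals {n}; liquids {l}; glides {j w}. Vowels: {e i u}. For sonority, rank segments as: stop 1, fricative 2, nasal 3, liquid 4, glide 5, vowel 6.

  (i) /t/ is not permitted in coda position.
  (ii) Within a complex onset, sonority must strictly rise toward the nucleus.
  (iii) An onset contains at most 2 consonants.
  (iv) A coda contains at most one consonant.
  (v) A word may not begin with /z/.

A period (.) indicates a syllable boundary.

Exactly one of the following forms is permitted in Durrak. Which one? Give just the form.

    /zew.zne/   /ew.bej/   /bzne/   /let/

/ew.bej/

/zew.zne/ — violates constraint (v): word begins with /z/ → not permitted
/ew.bej/ — σ1 onset /∅/, coda /w/ ok; σ2 onset /b/, coda /j/ ok → permitted
/bzne/ — violates constraint (iii): syllable 1 onset /bzn/ has 3 consonants (> 2) → not permitted
/let/ — violates constraint (i): syllable 1 coda contains /t/ → not permitted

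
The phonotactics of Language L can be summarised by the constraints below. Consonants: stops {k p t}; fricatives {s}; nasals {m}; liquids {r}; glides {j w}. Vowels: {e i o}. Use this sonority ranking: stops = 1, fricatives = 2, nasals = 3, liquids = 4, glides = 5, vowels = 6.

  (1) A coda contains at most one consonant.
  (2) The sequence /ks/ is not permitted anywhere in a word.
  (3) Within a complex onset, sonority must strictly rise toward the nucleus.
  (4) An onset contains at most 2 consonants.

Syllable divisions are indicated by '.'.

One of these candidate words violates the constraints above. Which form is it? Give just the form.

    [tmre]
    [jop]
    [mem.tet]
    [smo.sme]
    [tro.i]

[tmre] — violates constraint 4: syllable 1 onset /tmr/ has 3 consonants (> 2) → not permitted
[jop] — σ1 onset /j/, coda /p/ ok → permitted
[mem.tet] — σ1 onset /m/, coda /m/ ok; σ2 onset /t/, coda /t/ ok → permitted
[smo.sme] — σ1 onset /sm/ (2→3 rises), coda /∅/ ok; σ2 onset /sm/ (2→3 rises), coda /∅/ ok → permitted
[tro.i] — σ1 onset /tr/ (1→4 rises), coda /∅/ ok; σ2 onset /∅/, coda /∅/ ok → permitted

[tmre]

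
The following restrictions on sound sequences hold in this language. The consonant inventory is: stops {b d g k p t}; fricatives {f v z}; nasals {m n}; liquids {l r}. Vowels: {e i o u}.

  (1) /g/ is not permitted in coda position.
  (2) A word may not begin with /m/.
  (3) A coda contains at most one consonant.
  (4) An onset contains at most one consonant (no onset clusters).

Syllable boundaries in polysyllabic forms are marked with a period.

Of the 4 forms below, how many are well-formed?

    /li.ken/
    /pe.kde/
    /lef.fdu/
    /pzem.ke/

/li.ken/ — σ1 onset /l/, coda /∅/ ok; σ2 onset /k/, coda /n/ ok → well-formed
/pe.kde/ — violates constraint 4: syllable 2 onset /kd/ has 2 consonants (> 1) → ill-formed
/lef.fdu/ — violates constraint 4: syllable 2 onset /fd/ has 2 consonants (> 1) → ill-formed
/pzem.ke/ — violates constraint 4: syllable 1 onset /pz/ has 2 consonants (> 1) → ill-formed
Well-formed: /li.ken/ → 1.

1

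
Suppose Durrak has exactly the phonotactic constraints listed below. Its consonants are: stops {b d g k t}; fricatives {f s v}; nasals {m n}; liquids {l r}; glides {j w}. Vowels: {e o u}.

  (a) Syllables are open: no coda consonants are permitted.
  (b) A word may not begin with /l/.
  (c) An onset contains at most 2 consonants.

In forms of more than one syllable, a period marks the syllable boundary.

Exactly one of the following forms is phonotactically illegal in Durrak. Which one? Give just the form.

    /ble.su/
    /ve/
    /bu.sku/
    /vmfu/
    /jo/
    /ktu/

/ble.su/ — σ1 onset /bl/ (2C), coda /∅/ ok; σ2 onset /s/, coda /∅/ ok → phonotactically legal
/ve/ — σ1 onset /v/, coda /∅/ ok → phonotactically legal
/bu.sku/ — σ1 onset /b/, coda /∅/ ok; σ2 onset /sk/ (2C), coda /∅/ ok → phonotactically legal
/vmfu/ — violates constraint (c): syllable 1 onset /vmf/ has 3 consonants (> 2) → phonotactically illegal
/jo/ — σ1 onset /j/, coda /∅/ ok → phonotactically legal
/ktu/ — σ1 onset /kt/ (2C), coda /∅/ ok → phonotactically legal

/vmfu/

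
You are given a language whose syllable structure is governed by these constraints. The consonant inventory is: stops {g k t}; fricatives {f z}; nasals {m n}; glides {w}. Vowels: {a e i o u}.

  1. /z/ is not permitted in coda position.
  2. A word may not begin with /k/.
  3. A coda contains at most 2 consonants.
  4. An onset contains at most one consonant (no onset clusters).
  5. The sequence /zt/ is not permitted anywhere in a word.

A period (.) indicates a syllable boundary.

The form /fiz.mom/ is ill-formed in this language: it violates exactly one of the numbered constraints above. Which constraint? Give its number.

/fiz.mom/: syllable 1 coda contains /z/.
This is a violation of constraint 1: "/z/ is not permitted in coda position."
The remaining constraints (2, 3, 4, 5) are satisfied.

1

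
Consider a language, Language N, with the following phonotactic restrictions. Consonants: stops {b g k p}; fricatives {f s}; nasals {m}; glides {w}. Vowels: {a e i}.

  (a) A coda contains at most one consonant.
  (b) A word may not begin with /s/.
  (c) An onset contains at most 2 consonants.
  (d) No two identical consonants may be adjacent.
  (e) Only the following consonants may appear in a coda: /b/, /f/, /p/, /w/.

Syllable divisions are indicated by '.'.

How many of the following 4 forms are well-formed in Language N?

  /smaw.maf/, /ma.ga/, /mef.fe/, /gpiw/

/smaw.maf/ — violates constraint (b): word begins with /s/ → ill-formed
/ma.ga/ — σ1 onset /m/, coda /∅/ ok; σ2 onset /g/, coda /∅/ ok → well-formed
/mef.fe/ — violates constraint (d): adjacent identical consonants /ff/ → ill-formed
/gpiw/ — σ1 onset /gp/ (2C), coda /w/ ok → well-formed
Well-formed: /ma.ga/, /gpiw/ → 2.

2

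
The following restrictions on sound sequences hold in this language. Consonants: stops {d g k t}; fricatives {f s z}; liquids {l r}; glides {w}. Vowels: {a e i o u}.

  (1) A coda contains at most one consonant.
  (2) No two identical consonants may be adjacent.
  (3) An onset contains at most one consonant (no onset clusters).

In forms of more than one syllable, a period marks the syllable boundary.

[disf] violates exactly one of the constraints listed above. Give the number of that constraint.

1

[disf]: syllable 1 coda /sf/ has 2 consonants (> 1).
This is a violation of constraint 1: "A coda contains at most one consonant."
The remaining constraints (2, 3) are satisfied.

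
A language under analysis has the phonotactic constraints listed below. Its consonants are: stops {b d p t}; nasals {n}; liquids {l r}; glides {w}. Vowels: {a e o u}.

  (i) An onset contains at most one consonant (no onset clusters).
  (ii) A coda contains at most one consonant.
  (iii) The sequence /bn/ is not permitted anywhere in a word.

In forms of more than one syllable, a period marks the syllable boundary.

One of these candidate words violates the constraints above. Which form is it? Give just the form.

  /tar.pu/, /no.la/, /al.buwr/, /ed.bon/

/al.buwr/

/tar.pu/ — σ1 onset /t/, coda /r/ ok; σ2 onset /p/, coda /∅/ ok → phonotactically legal
/no.la/ — σ1 onset /n/, coda /∅/ ok; σ2 onset /l/, coda /∅/ ok → phonotactically legal
/al.buwr/ — violates constraint (ii): syllable 2 coda /wr/ has 2 consonants (> 1) → phonotactically illegal
/ed.bon/ — σ1 onset /∅/, coda /d/ ok; σ2 onset /b/, coda /n/ ok → phonotactically legal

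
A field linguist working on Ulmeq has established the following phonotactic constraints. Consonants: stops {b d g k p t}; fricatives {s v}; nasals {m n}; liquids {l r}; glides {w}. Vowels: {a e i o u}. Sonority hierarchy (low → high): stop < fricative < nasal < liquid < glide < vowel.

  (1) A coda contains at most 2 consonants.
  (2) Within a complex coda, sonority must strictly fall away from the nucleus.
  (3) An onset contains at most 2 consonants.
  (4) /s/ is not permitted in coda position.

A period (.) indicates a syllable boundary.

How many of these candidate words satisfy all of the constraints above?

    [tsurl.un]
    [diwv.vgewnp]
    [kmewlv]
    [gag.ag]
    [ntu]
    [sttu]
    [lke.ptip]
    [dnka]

[tsurl.un] — violates constraint 2: syllable 1 coda /rl/: /r/ (liquid, 4) → /l/ (liquid, 4) does not fall → not permitted
[diwv.vgewnp] — violates constraint 1: syllable 2 coda /wnp/ has 3 consonants (> 2) → not permitted
[kmewlv] — violates constraint 1: syllable 1 coda /wlv/ has 3 consonants (> 2) → not permitted
[gag.ag] — σ1 onset /g/, coda /g/ ok; σ2 onset /∅/, coda /g/ ok → permitted
[ntu] — σ1 onset /nt/ (2C), coda /∅/ ok → permitted
[sttu] — violates constraint 3: syllable 1 onset /stt/ has 3 consonants (> 2) → not permitted
[lke.ptip] — σ1 onset /lk/ (2C), coda /∅/ ok; σ2 onset /pt/ (2C), coda /p/ ok → permitted
[dnka] — violates constraint 3: syllable 1 onset /dnk/ has 3 consonants (> 2) → not permitted
Permitted: [gag.ag], [ntu], [lke.ptip] → 3.

3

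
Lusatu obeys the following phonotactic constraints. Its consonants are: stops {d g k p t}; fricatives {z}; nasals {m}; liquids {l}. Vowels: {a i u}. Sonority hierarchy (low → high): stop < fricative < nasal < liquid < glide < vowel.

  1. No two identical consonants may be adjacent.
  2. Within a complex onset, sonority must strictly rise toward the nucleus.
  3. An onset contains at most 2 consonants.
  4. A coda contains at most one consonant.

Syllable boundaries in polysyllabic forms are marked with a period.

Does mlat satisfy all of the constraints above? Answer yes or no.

yes

mlat — σ1 onset /ml/ (3→4 rises), coda /t/ ok → phonotactically legal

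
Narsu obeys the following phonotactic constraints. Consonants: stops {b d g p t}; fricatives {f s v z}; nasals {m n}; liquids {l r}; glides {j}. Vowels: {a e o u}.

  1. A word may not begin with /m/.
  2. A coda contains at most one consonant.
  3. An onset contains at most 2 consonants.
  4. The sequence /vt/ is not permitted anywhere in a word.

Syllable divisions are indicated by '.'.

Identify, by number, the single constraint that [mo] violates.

[mo]: word begins with /m/.
This is a violation of constraint 1: "A word may not begin with /m/."
The remaining constraints (2, 3, 4) are satisfied.

1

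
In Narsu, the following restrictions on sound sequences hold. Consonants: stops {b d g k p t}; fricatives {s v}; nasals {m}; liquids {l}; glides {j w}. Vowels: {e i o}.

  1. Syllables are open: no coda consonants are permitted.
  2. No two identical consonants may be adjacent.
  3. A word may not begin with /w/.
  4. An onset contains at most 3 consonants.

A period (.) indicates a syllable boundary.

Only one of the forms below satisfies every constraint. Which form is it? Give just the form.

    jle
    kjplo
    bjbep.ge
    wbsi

jle

jle — σ1 onset /jl/ (2C), coda /∅/ ok → well-formed
kjplo — violates constraint 4: syllable 1 onset /kjpl/ has 4 consonants (> 3) → ill-formed
bjbep.ge — violates constraint 1: syllable 1 coda /p/ has 1 consonant (> 0) → ill-formed
wbsi — violates constraint 3: word begins with /w/ → ill-formed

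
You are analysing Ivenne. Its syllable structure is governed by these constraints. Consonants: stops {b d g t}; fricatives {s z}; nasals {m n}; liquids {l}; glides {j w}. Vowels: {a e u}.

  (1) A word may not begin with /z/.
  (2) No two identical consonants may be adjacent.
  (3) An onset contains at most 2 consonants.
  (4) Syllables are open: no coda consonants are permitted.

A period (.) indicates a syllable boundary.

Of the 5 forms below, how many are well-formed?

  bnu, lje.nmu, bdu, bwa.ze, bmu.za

bnu — σ1 onset /bn/ (2C), coda /∅/ ok → well-formed
lje.nmu — σ1 onset /lj/ (2C), coda /∅/ ok; σ2 onset /nm/ (2C), coda /∅/ ok → well-formed
bdu — σ1 onset /bd/ (2C), coda /∅/ ok → well-formed
bwa.ze — σ1 onset /bw/ (2C), coda /∅/ ok; σ2 onset /z/, coda /∅/ ok → well-formed
bmu.za — σ1 onset /bm/ (2C), coda /∅/ ok; σ2 onset /z/, coda /∅/ ok → well-formed
Well-formed: bnu, lje.nmu, bdu, bwa.ze, bmu.za → 5.

5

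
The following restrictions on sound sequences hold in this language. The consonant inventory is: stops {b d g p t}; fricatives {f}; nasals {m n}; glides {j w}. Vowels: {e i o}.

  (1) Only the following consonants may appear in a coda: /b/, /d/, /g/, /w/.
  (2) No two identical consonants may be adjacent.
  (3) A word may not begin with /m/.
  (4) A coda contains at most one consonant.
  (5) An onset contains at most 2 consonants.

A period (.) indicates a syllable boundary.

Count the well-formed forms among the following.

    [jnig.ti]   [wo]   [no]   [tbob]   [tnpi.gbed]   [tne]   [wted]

[jnig.ti] — σ1 onset /jn/ (2C), coda /g/ ok; σ2 onset /t/, coda /∅/ ok → well-formed
[wo] — σ1 onset /w/, coda /∅/ ok → well-formed
[no] — σ1 onset /n/, coda /∅/ ok → well-formed
[tbob] — σ1 onset /tb/ (2C), coda /b/ ok → well-formed
[tnpi.gbed] — violates constraint 5: syllable 1 onset /tnp/ has 3 consonants (> 2) → ill-formed
[tne] — σ1 onset /tn/ (2C), coda /∅/ ok → well-formed
[wted] — σ1 onset /wt/ (2C), coda /d/ ok → well-formed
Well-formed: [jnig.ti], [wo], [no], [tbob], [tne], [wted] → 6.

6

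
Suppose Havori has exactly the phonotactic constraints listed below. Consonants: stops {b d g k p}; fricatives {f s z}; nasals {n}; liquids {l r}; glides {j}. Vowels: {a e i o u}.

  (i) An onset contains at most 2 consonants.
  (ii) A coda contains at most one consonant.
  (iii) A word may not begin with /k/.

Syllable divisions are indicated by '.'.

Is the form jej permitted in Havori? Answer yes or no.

jej — σ1 onset /j/, coda /j/ ok → permitted

yes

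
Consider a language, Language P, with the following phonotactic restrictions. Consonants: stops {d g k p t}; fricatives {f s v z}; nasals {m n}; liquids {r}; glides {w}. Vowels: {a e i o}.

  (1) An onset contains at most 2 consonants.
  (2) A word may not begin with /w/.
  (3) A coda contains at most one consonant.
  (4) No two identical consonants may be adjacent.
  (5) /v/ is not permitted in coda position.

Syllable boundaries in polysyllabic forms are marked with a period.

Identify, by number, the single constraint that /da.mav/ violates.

/da.mav/: syllable 2 coda contains /v/.
This is a violation of constraint 5: "/v/ is not permitted in coda position."
The remaining constraints (1, 2, 3, 4) are satisfied.

5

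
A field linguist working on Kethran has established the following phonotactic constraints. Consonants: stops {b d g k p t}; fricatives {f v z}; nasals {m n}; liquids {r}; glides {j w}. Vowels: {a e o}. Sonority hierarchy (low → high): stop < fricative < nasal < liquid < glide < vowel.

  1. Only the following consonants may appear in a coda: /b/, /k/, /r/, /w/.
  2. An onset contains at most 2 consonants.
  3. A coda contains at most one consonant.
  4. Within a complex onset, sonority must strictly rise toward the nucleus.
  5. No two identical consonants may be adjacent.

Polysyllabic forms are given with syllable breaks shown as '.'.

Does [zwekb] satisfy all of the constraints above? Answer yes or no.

no

[zwekb] — violates constraint 3: syllable 1 coda /kb/ has 2 consonants (> 1) → illicit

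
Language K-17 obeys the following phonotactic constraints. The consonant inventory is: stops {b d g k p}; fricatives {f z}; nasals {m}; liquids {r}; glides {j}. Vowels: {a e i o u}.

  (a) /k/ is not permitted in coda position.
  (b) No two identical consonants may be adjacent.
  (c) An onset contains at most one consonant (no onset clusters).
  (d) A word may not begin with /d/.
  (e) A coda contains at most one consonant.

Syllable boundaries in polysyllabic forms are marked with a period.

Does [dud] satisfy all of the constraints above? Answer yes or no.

[dud] — violates constraint (d): word begins with /d/ → illicit

no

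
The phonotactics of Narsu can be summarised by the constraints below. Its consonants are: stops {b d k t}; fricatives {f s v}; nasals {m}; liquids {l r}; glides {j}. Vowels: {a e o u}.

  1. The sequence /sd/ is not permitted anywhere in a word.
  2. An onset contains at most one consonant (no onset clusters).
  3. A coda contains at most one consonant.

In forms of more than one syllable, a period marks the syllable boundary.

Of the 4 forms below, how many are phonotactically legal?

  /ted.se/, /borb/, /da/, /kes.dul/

/ted.se/ — σ1 onset /t/, coda /d/ ok; σ2 onset /s/, coda /∅/ ok → phonotactically legal
/borb/ — violates constraint 3: syllable 1 coda /rb/ has 2 consonants (> 1) → phonotactically illegal
/da/ — σ1 onset /d/, coda /∅/ ok → phonotactically legal
/kes.dul/ — violates constraint 1: contains banned sequence /sd/ → phonotactically illegal
Phonotactically legal: /ted.se/, /da/ → 2.

2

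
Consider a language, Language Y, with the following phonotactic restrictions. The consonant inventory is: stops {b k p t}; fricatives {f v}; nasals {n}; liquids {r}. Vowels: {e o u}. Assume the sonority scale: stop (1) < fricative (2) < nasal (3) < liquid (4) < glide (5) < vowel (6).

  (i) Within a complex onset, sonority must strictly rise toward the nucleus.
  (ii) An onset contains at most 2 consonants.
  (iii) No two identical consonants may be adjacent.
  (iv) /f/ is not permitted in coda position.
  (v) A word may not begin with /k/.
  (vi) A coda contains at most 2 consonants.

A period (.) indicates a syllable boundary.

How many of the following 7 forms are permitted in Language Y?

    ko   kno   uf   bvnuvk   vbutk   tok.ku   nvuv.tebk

ko — violates constraint (v): word begins with /k/ → not permitted
kno — violates constraint (v): word begins with /k/ → not permitted
uf — violates constraint (iv): syllable 1 coda contains /f/ → not permitted
bvnuvk — violates constraint (ii): syllable 1 onset /bvn/ has 3 consonants (> 2) → not permitted
vbutk — violates constraint (i): syllable 1 onset /vb/: /v/ (fricative, 2) → /b/ (stop, 1) does not rise → not permitted
tok.ku — violates constraint (iii): adjacent identical consonants /kk/ → not permitted
nvuv.tebk — violates constraint (i): syllable 1 onset /nv/: /n/ (nasal, 3) → /v/ (fricative, 2) does not rise → not permitted
No form is permitted → 0.

0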